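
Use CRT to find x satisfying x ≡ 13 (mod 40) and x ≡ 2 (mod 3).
53

Using Chinese Remainder Theorem:
M = 40 × 3 = 120
M1 = 3, M2 = 40
y1 = 3^(-1) mod 40 = 27
y2 = 40^(-1) mod 3 = 1
x = (13×3×27 + 2×40×1) mod 120 = 53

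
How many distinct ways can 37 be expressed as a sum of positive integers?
21637

p(n) counts ways to write n as a sum of positive integers (order ignored).
Euler's pentagonal recurrence: p(k) = p(k-1) + p(k-2) - p(k-5) - p(k-7) + p(k-12) + p(k-15) - ... (offsets j(3j∓1)/2, signs ++--, p(0)=1, p(<0)=0).
DP table for k = 0..36: p(0)=1, p(1)=1, p(2)=2, p(3)=3, p(4)=5, p(5)=7, p(6)=11, p(7)=15, p(8)=22, p(9)=30, p(10)=42, p(11)=56, p(12)=77, p(13)=101, p(14)=135, p(15)=176, p(16)=231, p(17)=297, p(18)=385, p(19)=490, p(20)=627, p(21)=792, p(22)=1002, p(23)=1255, p(24)=1575, p(25)=1958, p(26)=2436, p(27)=3010, p(28)=3718, p(29)=4565, p(30)=5604, p(31)=6842, p(32)=8349, p(33)=10143, p(34)=12310, p(35)=14883, p(36)=17977.
Final step: p(37) = p(36) + p(35) - p(32) - p(30) + p(25) + p(22) - p(15) - p(11) + p(2)
= 17977 + 14883 - 8349 - 5604 + 1958 + 1002 - 176 - 56 + 2
= 21637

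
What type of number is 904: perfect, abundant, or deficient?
deficient

Proper divisors of 904: sum = 1 + 2 + 4 + 8 + 113 + 226 + 452 = 806
Since 806 < 904, 904 is deficient.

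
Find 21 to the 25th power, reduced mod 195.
21

Repeated squaring. Binary of 25 = 11001.
21^1 ≡ 21 (mod 195); 21^2 ≡ 51 (mod 195); 21^4 ≡ 66 (mod 195); 21^8 ≡ 66 (mod 195); 21^16 ≡ 66 (mod 195)
21^25 = 21^1 × 21^8 × 21^16 ≡ 21 (mod 195)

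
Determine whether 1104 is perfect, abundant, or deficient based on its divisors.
abundant

Proper divisors of 1104: sum = 1 + 2 + 3 + 4 + 6 + 8 + 12 + 16 + ... + 184 + 276 + 368 + 552 (19 divisors) = 1872
Since 1872 > 1104, 1104 is abundant.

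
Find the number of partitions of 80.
15796476

p(n) counts ways to write n as a sum of positive integers (order ignored).
Euler's pentagonal recurrence: p(k) = p(k-1) + p(k-2) - p(k-5) - p(k-7) + p(k-12) + p(k-15) - ... (offsets j(3j∓1)/2, signs ++--, p(0)=1, p(<0)=0).
DP table for k = 0..79: p(0)=1, p(1)=1, p(2)=2, p(3)=3, p(4)=5, p(5)=7, p(6)=11, p(7)=15, p(8)=22, p(9)=30, p(10)=42, p(11)=56, p(12)=77, p(13)=101, p(14)=135, p(15)=176, p(16)=231, p(17)=297, p(18)=385, p(19)=490, p(20)=627, p(21)=792, p(22)=1002, p(23)=1255, p(24)=1575, p(25)=1958, p(26)=2436, p(27)=3010, p(28)=3718, p(29)=4565, p(30)=5604, p(31)=6842, p(32)=8349, p(33)=10143, p(34)=12310, p(35)=14883, p(36)=17977, p(37)=21637, p(38)=26015, p(39)=31185, p(40)=37338, p(41)=44583, p(42)=53174, p(43)=63261, p(44)=75175, p(45)=89134, p(46)=105558, p(47)=124754, p(48)=147273, p(49)=173525, p(50)=204226, p(51)=239943, p(52)=281589, p(53)=329931, p(54)=386155, p(55)=451276, p(56)=526823, p(57)=614154, p(58)=715220, p(59)=831820, p(60)=966467, p(61)=1121505, p(62)=1300156, p(63)=1505499, p(64)=1741630, p(65)=2012558, p(66)=2323520, p(67)=2679689, p(68)=3087735, p(69)=3554345, p(70)=4087968, p(71)=4697205, p(72)=5392783, p(73)=6185689, p(74)=7089500, p(75)=8118264, p(76)=9289091, p(77)=10619863, p(78)=12132164, p(79)=13848650.
Final step: p(80) = p(79) + p(78) - p(75) - p(73) + p(68) + p(65) - p(58) - p(54) + p(45) + p(40) - p(29) - p(23) + p(10) + p(3)
= 13848650 + 12132164 - 8118264 - 6185689 + 3087735 + 2012558 - 715220 - 386155 + 89134 + 37338 - 4565 - 1255 + 42 + 3
= 15796476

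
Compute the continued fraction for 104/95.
[1; 10, 1, 1, 4]

Euclidean algorithm steps:
104 = 1 × 95 + 9
95 = 10 × 9 + 5
9 = 1 × 5 + 4
5 = 1 × 4 + 1
4 = 4 × 1 + 0
Continued fraction: [1; 10, 1, 1, 4]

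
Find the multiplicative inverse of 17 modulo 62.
11

gcd(17, 62) = 1, so the inverse exists.
Extended Euclidean algorithm on (62, 17):
62 = 3 × 17 + 11  ⟹  11 = (1)·62 + (-3)·17
17 = 1 × 11 + 6  ⟹  6 = (-1)·62 + (4)·17
11 = 1 × 6 + 5  ⟹  5 = (2)·62 + (-7)·17
6 = 1 × 5 + 1  ⟹  1 = (-3)·62 + (11)·17
So (11)·17 ≡ 1 (mod 62), i.e. 17^(-1) ≡ 11 (mod 62).
Check: 17 × 11 = 187 ≡ 1 (mod 62)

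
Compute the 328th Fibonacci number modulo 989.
416

Matrix identity: Q^n = [[F_(n+1), F_n], [F_n, F_(n-1)]] with Q = [[1,1],[1,0]].
n = 328 = 101001000₂. Square-and-multiply, entries mod 989:
Q^1 = [[1,1],[1,0]]
Q^2 = (Q^1)² = [[2,1],[1,1]]
Q^5 = (Q^2)²·Q = [[8,5],[5,3]]
Q^10 = (Q^5)² = [[89,55],[55,34]]
Q^20 = (Q^10)² = [[67,831],[831,225]]
Q^41 = (Q^20)²·Q = [[130,772],[772,347]]
Q^82 = (Q^41)² = [[693,336],[336,357]]
Q^164 = (Q^82)² = [[734,716],[716,18]]
Q^328 = (Q^164)² = [[105,416],[416,678]]
F_328 mod 989 = Q^328[0][1] = 416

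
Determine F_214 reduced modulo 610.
607

Matrix identity: Q^n = [[F_(n+1), F_n], [F_n, F_(n-1)]] with Q = [[1,1],[1,0]].
n = 214 = 11010110₂. Square-and-multiply, entries mod 610:
Q^1 = [[1,1],[1,0]]
Q^3 = (Q^1)²·Q = [[3,2],[2,1]]
Q^6 = (Q^3)² = [[13,8],[8,5]]
Q^13 = (Q^6)²·Q = [[377,233],[233,144]]
Q^26 = (Q^13)² = [[608,3],[3,605]]
Q^53 = (Q^26)²·Q = [[602,13],[13,589]]
Q^107 = (Q^53)²·Q = [[466,233],[233,233]]
Q^214 = (Q^107)² = [[605,607],[607,608]]
F_214 mod 610 = Q^214[0][1] = 607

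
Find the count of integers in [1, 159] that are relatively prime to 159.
104

159 = 3 × 53
φ(n) = n × ∏(1 - 1/p) for each prime p dividing n
φ(159) = 159 × (1 - 1/3) × (1 - 1/53) = 104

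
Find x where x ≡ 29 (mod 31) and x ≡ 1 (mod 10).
91

Using Chinese Remainder Theorem:
M = 31 × 10 = 310
M1 = 10, M2 = 31
y1 = 10^(-1) mod 31 = 28
y2 = 31^(-1) mod 10 = 1
x = (29×10×28 + 1×31×1) mod 310 = 91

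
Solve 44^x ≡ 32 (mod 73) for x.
32

Baby-step giant-step with step n = ⌈√73⌉ = 9.
Baby steps 44^j mod 73 (j:value) for j=0..8: 0:1, 1:44, 2:38, 3:66, 4:57, 5:26, 6:49, 7:39, 8:37.
Giant-step multiplier: 44^(-9) ≡ 44^(72-9) = 44^63 ≡ 10 (mod 73).
Giant steps γ_i = 32·10^i mod 73: γ_0=32, γ_1=28, γ_2=61, γ_3=26 (in table at j=5).
x = i·n + j = 3·9 + 5 = 32.
Check: 44^32 ≡ 32 (mod 73).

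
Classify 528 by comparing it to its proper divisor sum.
abundant

Proper divisors of 528: sum = 1 + 2 + 3 + 4 + 6 + 8 + 11 + 12 + ... + 88 + 132 + 176 + 264 (19 divisors) = 960
Since 960 > 528, 528 is abundant.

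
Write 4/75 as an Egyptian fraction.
1/19 + 1/1425

Greedy algorithm:
4/75: ceiling(75/4) = 19, use 1/19
1/1425: ceiling(1425/1) = 1425, use 1/1425
Result: 4/75 = 1/19 + 1/1425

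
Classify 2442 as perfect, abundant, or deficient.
abundant

Proper divisors of 2442: sum = 1 + 2 + 3 + 6 + 11 + 22 + 33 + 37 + 66 + 74 + 111 + 222 + 407 + 814 + 1221 = 3030
Since 3030 > 2442, 2442 is abundant.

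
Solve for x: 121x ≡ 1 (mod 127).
21

gcd(121, 127) = 1, so the inverse exists.
Extended Euclidean algorithm on (127, 121):
127 = 1 × 121 + 6  ⟹  6 = (1)·127 + (-1)·121
121 = 20 × 6 + 1  ⟹  1 = (-20)·127 + (21)·121
So (21)·121 ≡ 1 (mod 127), i.e. 121^(-1) ≡ 21 (mod 127).
Check: 121 × 21 = 2541 ≡ 1 (mod 127)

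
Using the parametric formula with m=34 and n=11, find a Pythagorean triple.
(1035, 748, 1277)

Euclid's formula: a = m² - n², b = 2mn, c = m² + n²
m = 34, n = 11
a = 34² - 11² = 1156 - 121 = 1035
b = 2 × 34 × 11 = 748
c = 34² + 11² = 1156 + 121 = 1277
Verification: 1035² + 748² = 1071225 + 559504 = 1630729 = 1277² ✓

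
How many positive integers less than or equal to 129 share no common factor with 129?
84

129 = 3 × 43
φ(n) = n × ∏(1 - 1/p) for each prime p dividing n
φ(129) = 129 × (1 - 1/3) × (1 - 1/43) = 84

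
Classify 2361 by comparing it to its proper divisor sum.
deficient

Proper divisors of 2361: sum = 1 + 3 + 787 = 791
Since 791 < 2361, 2361 is deficient.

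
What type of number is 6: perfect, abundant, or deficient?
perfect

Proper divisors of 6: sum = 1 + 2 + 3 = 6
Since 6 = 6, 6 is perfect.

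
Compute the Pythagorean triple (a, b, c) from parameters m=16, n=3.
(247, 96, 265)

Euclid's formula: a = m² - n², b = 2mn, c = m² + n²
m = 16, n = 3
a = 16² - 3² = 256 - 9 = 247
b = 2 × 16 × 3 = 96
c = 16² + 3² = 256 + 9 = 265
Verification: 247² + 96² = 61009 + 9216 = 70225 = 265² ✓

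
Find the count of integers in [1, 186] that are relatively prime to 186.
60

186 = 2 × 3 × 31
φ(n) = n × ∏(1 - 1/p) for each prime p dividing n
φ(186) = 186 × (1 - 1/2) × (1 - 1/3) × (1 - 1/31) = 60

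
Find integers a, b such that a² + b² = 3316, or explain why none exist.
20² + 54² (a=20, b=54)

Factorization: 3316 = 2^2 × 829
By Fermat: n is sum of two squares iff every prime p ≡ 3 (mod 4) appears to even power.
All primes ≡ 3 (mod 4) appear to even power.
Search a = 0, 1, 2, … for 3316 - a² a perfect square: first hit at a = 20: 3316 - 400 = 2916 = 54².
3316 = 20² + 54² = 400 + 2916 ✓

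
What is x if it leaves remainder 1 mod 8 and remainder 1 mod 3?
1

Using Chinese Remainder Theorem:
M = 8 × 3 = 24
M1 = 3, M2 = 8
y1 = 3^(-1) mod 8 = 3
y2 = 8^(-1) mod 3 = 2
x = (1×3×3 + 1×8×2) mod 24 = 1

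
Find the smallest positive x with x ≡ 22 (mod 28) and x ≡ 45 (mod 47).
750

Using Chinese Remainder Theorem:
M = 28 × 47 = 1316
M1 = 47, M2 = 28
y1 = 47^(-1) mod 28 = 3
y2 = 28^(-1) mod 47 = 42
x = (22×47×3 + 45×28×42) mod 1316 = 750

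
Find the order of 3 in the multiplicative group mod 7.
6

7 is prime, so ord(3) divides φ(7) = 6.
Divisors of 6: 1, 2, 3, 6.
Repeated squaring: 3^1 ≡ 3, 3^2 ≡ 2, 3^4 ≡ 4 (mod 7).
Test 3^d mod 7 for each divisor d in increasing order:
3^1 ≡ 3
3^2 ≡ 2
3^3 = 3^2·3^1 ≡ 6
3^6 = 3^4·3^2 ≡ 1  ← first divisor giving 1
The order is 6.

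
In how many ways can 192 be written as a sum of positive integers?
1987276856363

p(n) counts ways to write n as a sum of positive integers (order ignored).
Euler's pentagonal recurrence: p(k) = p(k-1) + p(k-2) - p(k-5) - p(k-7) + p(k-12) + p(k-15) - ... (offsets j(3j∓1)/2, signs ++--, p(0)=1, p(<0)=0).
DP table for k = 0..191: p(0)=1, p(1)=1, p(2)=2, p(3)=3, p(4)=5, p(5)=7, p(6)=11, p(7)=15, p(8)=22, p(9)=30, p(10)=42, p(11)=56, p(12)=77, p(13)=101, p(14)=135, p(15)=176, p(16)=231, p(17)=297, p(18)=385, p(19)=490, p(20)=627, p(21)=792, p(22)=1002, p(23)=1255, p(24)=1575, p(25)=1958, p(26)=2436, p(27)=3010, p(28)=3718, p(29)=4565, p(30)=5604, p(31)=6842, p(32)=8349, p(33)=10143, p(34)=12310, p(35)=14883, p(36)=17977, p(37)=21637, p(38)=26015, p(39)=31185, p(40)=37338, p(41)=44583, p(42)=53174, p(43)=63261, p(44)=75175, p(45)=89134, p(46)=105558, p(47)=124754, p(48)=147273, p(49)=173525, p(50)=204226, p(51)=239943, p(52)=281589, p(53)=329931, p(54)=386155, p(55)=451276, p(56)=526823, p(57)=614154, p(58)=715220, p(59)=831820, p(60)=966467, p(61)=1121505, p(62)=1300156, p(63)=1505499, p(64)=1741630, p(65)=2012558, p(66)=2323520, p(67)=2679689, p(68)=3087735, p(69)=3554345, p(70)=4087968, p(71)=4697205, p(72)=5392783, p(73)=6185689, p(74)=7089500, p(75)=8118264, p(76)=9289091, p(77)=10619863, p(78)=12132164, p(79)=13848650, p(80)=15796476, p(81)=18004327, p(82)=20506255, p(83)=23338469, p(84)=26543660, p(85)=30167357, p(86)=34262962, p(87)=38887673, p(88)=44108109, p(89)=49995925, p(90)=56634173, p(91)=64112359, p(92)=72533807, p(93)=82010177, p(94)=92669720, p(95)=104651419, p(96)=118114304, p(97)=133230930, p(98)=150198136, p(99)=169229875, p(100)=190569292, p(101)=214481126, p(102)=241265379, p(103)=271248950, p(104)=304801365, p(105)=342325709, p(106)=384276336, p(107)=431149389, p(108)=483502844, p(109)=541946240, p(110)=607163746, p(111)=679903203, p(112)=761002156, p(113)=851376628, p(114)=952050665, p(115)=1064144451, p(116)=1188908248, p(117)=1327710076, p(118)=1482074143, p(119)=1653668665, p(120)=1844349560, p(121)=2056148051, p(122)=2291320912, p(123)=2552338241, p(124)=2841940500, p(125)=3163127352, p(126)=3519222692, p(127)=3913864295, p(128)=4351078600, p(129)=4835271870, p(130)=5371315400, p(131)=5964539504, p(132)=6620830889, p(133)=7346629512, p(134)=8149040695, p(135)=9035836076, p(136)=10015581680, p(137)=11097645016, p(138)=12292341831, p(139)=13610949895, p(140)=15065878135, p(141)=16670689208, p(142)=18440293320, p(143)=20390982757, p(144)=22540654445, p(145)=24908858009, p(146)=27517052599, p(147)=30388671978, p(148)=33549419497, p(149)=37027355200, p(150)=40853235313, p(151)=45060624582, p(152)=49686288421, p(153)=54770336324, p(154)=60356673280, p(155)=66493182097, p(156)=73232243759, p(157)=80630964769, p(158)=88751778802, p(159)=97662728555, p(160)=107438159466, p(161)=118159068427, p(162)=129913904637, p(163)=142798995930, p(164)=156919475295, p(165)=172389800255, p(166)=189334822579, p(167)=207890420102, p(168)=228204732751, p(169)=250438925115, p(170)=274768617130, p(171)=301384802048, p(172)=330495499613, p(173)=362326859895, p(174)=397125074750, p(175)=435157697830, p(176)=476715857290, p(177)=522115831195, p(178)=571701605655, p(179)=625846753120, p(180)=684957390936, p(181)=749474411781, p(182)=819876908323, p(183)=896684817527, p(184)=980462880430, p(185)=1071823774337, p(186)=1171432692373, p(187)=1280011042268, p(188)=1398341745571, p(189)=1527273599625, p(190)=1667727404093, p(191)=1820701100652.
Final step: p(192) = p(191) + p(190) - p(187) - p(185) + p(180) + p(177) - p(170) - p(166) + p(157) + p(152) - p(141) - p(135) + p(122) + p(115) - p(100) - p(92) + p(75) + p(66) - p(47) - p(37) + p(16) + p(5)
= 1820701100652 + 1667727404093 - 1280011042268 - 1071823774337 + 684957390936 + 522115831195 - 274768617130 - 189334822579 + 80630964769 + 49686288421 - 16670689208 - 9035836076 + 2291320912 + 1064144451 - 190569292 - 72533807 + 8118264 + 2323520 - 124754 - 21637 + 231 + 7
= 1987276856363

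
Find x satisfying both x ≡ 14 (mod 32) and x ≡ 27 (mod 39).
846

Using Chinese Remainder Theorem:
M = 32 × 39 = 1248
M1 = 39, M2 = 32
y1 = 39^(-1) mod 32 = 23
y2 = 32^(-1) mod 39 = 11
x = (14×39×23 + 27×32×11) mod 1248 = 846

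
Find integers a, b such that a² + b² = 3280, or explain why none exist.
12² + 56² (a=12, b=56)

Factorization: 3280 = 2^4 × 5 × 41
By Fermat: n is sum of two squares iff every prime p ≡ 3 (mod 4) appears to even power.
All primes ≡ 3 (mod 4) appear to even power.
Search a = 0, 1, 2, … for 3280 - a² a perfect square: first hit at a = 12: 3280 - 144 = 3136 = 56².
3280 = 12² + 56² = 144 + 3136 ✓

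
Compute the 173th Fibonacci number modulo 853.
457

Matrix identity: Q^n = [[F_(n+1), F_n], [F_n, F_(n-1)]] with Q = [[1,1],[1,0]].
n = 173 = 10101101₂. Square-and-multiply, entries mod 853:
Q^1 = [[1,1],[1,0]]
Q^2 = (Q^1)² = [[2,1],[1,1]]
Q^5 = (Q^2)²·Q = [[8,5],[5,3]]
Q^10 = (Q^5)² = [[89,55],[55,34]]
Q^21 = (Q^10)²·Q = [[651,710],[710,794]]
Q^43 = (Q^21)²·Q = [[481,690],[690,644]]
Q^86 = (Q^43)² = [[324,20],[20,304]]
Q^173 = (Q^86)²·Q = [[222,457],[457,618]]
F_173 mod 853 = Q^173[0][1] = 457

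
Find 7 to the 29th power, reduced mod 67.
61

Repeated squaring. Binary of 29 = 11101.
7^1 ≡ 7 (mod 67); 7^2 ≡ 49 (mod 67); 7^4 ≡ 56 (mod 67); 7^8 ≡ 54 (mod 67); 7^16 ≡ 35 (mod 67)
7^29 = 7^1 × 7^4 × 7^8 × 7^16 ≡ 61 (mod 67)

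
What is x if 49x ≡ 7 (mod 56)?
x ≡ 7 (mod 8)

gcd(49, 56) = 7, which divides 7, so solutions exist.
Divide through by 7: 7x ≡ 1 (mod 8).
Find 7^(-1) mod 8 by the extended Euclidean algorithm:
8 = 1 × 7 + 1  ⟹  1 = (1)·8 + (-1)·7
So (-1)·7 ≡ 1 (mod 8), i.e. 7^(-1) ≡ -1 ≡ 7 (mod 8).
x ≡ 7 × 1 = 7 ≡ 7 (mod 8).
Check: 49 × 7 = 343 ≡ 7 (mod 56).
x ≡ 7 (mod 8), giving 7 solutions mod 56.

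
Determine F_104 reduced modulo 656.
325

Matrix identity: Q^n = [[F_(n+1), F_n], [F_n, F_(n-1)]] with Q = [[1,1],[1,0]].
n = 104 = 1101000₂. Square-and-multiply, entries mod 656:
Q^1 = [[1,1],[1,0]]
Q^3 = (Q^1)²·Q = [[3,2],[2,1]]
Q^6 = (Q^3)² = [[13,8],[8,5]]
Q^13 = (Q^6)²·Q = [[377,233],[233,144]]
Q^26 = (Q^13)² = [[274,33],[33,241]]
Q^52 = (Q^26)² = [[69,595],[595,130]]
Q^104 = (Q^52)² = [[610,325],[325,285]]
F_104 mod 656 = Q^104[0][1] = 325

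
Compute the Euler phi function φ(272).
128

272 = 2^4 × 17
φ(n) = n × ∏(1 - 1/p) for each prime p dividing n
φ(272) = 272 × (1 - 1/2) × (1 - 1/17) = 128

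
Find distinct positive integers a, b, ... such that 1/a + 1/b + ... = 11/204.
1/19 + 1/776 + 1/751944

Greedy algorithm:
11/204: ceiling(204/11) = 19, use 1/19
5/3876: ceiling(3876/5) = 776, use 1/776
1/751944: ceiling(751944/1) = 751944, use 1/751944
Result: 11/204 = 1/19 + 1/776 + 1/751944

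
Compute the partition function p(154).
60356673280

p(n) counts ways to write n as a sum of positive integers (order ignored).
Euler's pentagonal recurrence: p(k) = p(k-1) + p(k-2) - p(k-5) - p(k-7) + p(k-12) + p(k-15) - ... (offsets j(3j∓1)/2, signs ++--, p(0)=1, p(<0)=0).
DP table for k = 0..153: p(0)=1, p(1)=1, p(2)=2, p(3)=3, p(4)=5, p(5)=7, p(6)=11, p(7)=15, p(8)=22, p(9)=30, p(10)=42, p(11)=56, p(12)=77, p(13)=101, p(14)=135, p(15)=176, p(16)=231, p(17)=297, p(18)=385, p(19)=490, p(20)=627, p(21)=792, p(22)=1002, p(23)=1255, p(24)=1575, p(25)=1958, p(26)=2436, p(27)=3010, p(28)=3718, p(29)=4565, p(30)=5604, p(31)=6842, p(32)=8349, p(33)=10143, p(34)=12310, p(35)=14883, p(36)=17977, p(37)=21637, p(38)=26015, p(39)=31185, p(40)=37338, p(41)=44583, p(42)=53174, p(43)=63261, p(44)=75175, p(45)=89134, p(46)=105558, p(47)=124754, p(48)=147273, p(49)=173525, p(50)=204226, p(51)=239943, p(52)=281589, p(53)=329931, p(54)=386155, p(55)=451276, p(56)=526823, p(57)=614154, p(58)=715220, p(59)=831820, p(60)=966467, p(61)=1121505, p(62)=1300156, p(63)=1505499, p(64)=1741630, p(65)=2012558, p(66)=2323520, p(67)=2679689, p(68)=3087735, p(69)=3554345, p(70)=4087968, p(71)=4697205, p(72)=5392783, p(73)=6185689, p(74)=7089500, p(75)=8118264, p(76)=9289091, p(77)=10619863, p(78)=12132164, p(79)=13848650, p(80)=15796476, p(81)=18004327, p(82)=20506255, p(83)=23338469, p(84)=26543660, p(85)=30167357, p(86)=34262962, p(87)=38887673, p(88)=44108109, p(89)=49995925, p(90)=56634173, p(91)=64112359, p(92)=72533807, p(93)=82010177, p(94)=92669720, p(95)=104651419, p(96)=118114304, p(97)=133230930, p(98)=150198136, p(99)=169229875, p(100)=190569292, p(101)=214481126, p(102)=241265379, p(103)=271248950, p(104)=304801365, p(105)=342325709, p(106)=384276336, p(107)=431149389, p(108)=483502844, p(109)=541946240, p(110)=607163746, p(111)=679903203, p(112)=761002156, p(113)=851376628, p(114)=952050665, p(115)=1064144451, p(116)=1188908248, p(117)=1327710076, p(118)=1482074143, p(119)=1653668665, p(120)=1844349560, p(121)=2056148051, p(122)=2291320912, p(123)=2552338241, p(124)=2841940500, p(125)=3163127352, p(126)=3519222692, p(127)=3913864295, p(128)=4351078600, p(129)=4835271870, p(130)=5371315400, p(131)=5964539504, p(132)=6620830889, p(133)=7346629512, p(134)=8149040695, p(135)=9035836076, p(136)=10015581680, p(137)=11097645016, p(138)=12292341831, p(139)=13610949895, p(140)=15065878135, p(141)=16670689208, p(142)=18440293320, p(143)=20390982757, p(144)=22540654445, p(145)=24908858009, p(146)=27517052599, p(147)=30388671978, p(148)=33549419497, p(149)=37027355200, p(150)=40853235313, p(151)=45060624582, p(152)=49686288421, p(153)=54770336324.
Final step: p(154) = p(153) + p(152) - p(149) - p(147) + p(142) + p(139) - p(132) - p(128) + p(119) + p(114) - p(103) - p(97) + p(84) + p(77) - p(62) - p(54) + p(37) + p(28) - p(9)
= 54770336324 + 49686288421 - 37027355200 - 30388671978 + 18440293320 + 13610949895 - 6620830889 - 4351078600 + 1653668665 + 952050665 - 271248950 - 133230930 + 26543660 + 10619863 - 1300156 - 386155 + 21637 + 3718 - 30
= 60356673280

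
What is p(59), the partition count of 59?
831820

p(n) counts ways to write n as a sum of positive integers (order ignored).
Euler's pentagonal recurrence: p(k) = p(k-1) + p(k-2) - p(k-5) - p(k-7) + p(k-12) + p(k-15) - ... (offsets j(3j∓1)/2, signs ++--, p(0)=1, p(<0)=0).
DP table for k = 0..58: p(0)=1, p(1)=1, p(2)=2, p(3)=3, p(4)=5, p(5)=7, p(6)=11, p(7)=15, p(8)=22, p(9)=30, p(10)=42, p(11)=56, p(12)=77, p(13)=101, p(14)=135, p(15)=176, p(16)=231, p(17)=297, p(18)=385, p(19)=490, p(20)=627, p(21)=792, p(22)=1002, p(23)=1255, p(24)=1575, p(25)=1958, p(26)=2436, p(27)=3010, p(28)=3718, p(29)=4565, p(30)=5604, p(31)=6842, p(32)=8349, p(33)=10143, p(34)=12310, p(35)=14883, p(36)=17977, p(37)=21637, p(38)=26015, p(39)=31185, p(40)=37338, p(41)=44583, p(42)=53174, p(43)=63261, p(44)=75175, p(45)=89134, p(46)=105558, p(47)=124754, p(48)=147273, p(49)=173525, p(50)=204226, p(51)=239943, p(52)=281589, p(53)=329931, p(54)=386155, p(55)=451276, p(56)=526823, p(57)=614154, p(58)=715220.
Final step: p(59) = p(58) + p(57) - p(54) - p(52) + p(47) + p(44) - p(37) - p(33) + p(24) + p(19) - p(8) - p(2)
= 715220 + 614154 - 386155 - 281589 + 124754 + 75175 - 21637 - 10143 + 1575 + 490 - 22 - 2
= 831820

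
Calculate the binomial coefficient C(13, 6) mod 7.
1

Using Lucas' theorem:
Write n=13 and k=6 in base 7:
n in base 7: [1, 6]
k in base 7: [0, 6]
C(13,6) mod 7 = ∏ C(n_i, k_i) mod 7
Digit binomials (mod 7): C(1,0) = 1; C(6,6) = 1
Product: 1 × 1 = 1 ≡ 1 (mod 7)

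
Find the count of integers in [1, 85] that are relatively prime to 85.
64

85 = 5 × 17
φ(n) = n × ∏(1 - 1/p) for each prime p dividing n
φ(85) = 85 × (1 - 1/5) × (1 - 1/17) = 64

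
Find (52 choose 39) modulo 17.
0

Using Lucas' theorem:
Write n=52 and k=39 in base 17:
n in base 17: [3, 1]
k in base 17: [2, 5]
C(52,39) mod 17 = ∏ C(n_i, k_i) mod 17
Digit binomials (mod 17): C(3,2) = 3; C(1,5) = 0 (k_i > n_i)
Product: 3 × 0 = 0 ≡ 0 (mod 17)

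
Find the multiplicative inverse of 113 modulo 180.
137

gcd(113, 180) = 1, so the inverse exists.
Extended Euclidean algorithm on (180, 113):
180 = 1 × 113 + 67  ⟹  67 = (1)·180 + (-1)·113
113 = 1 × 67 + 46  ⟹  46 = (-1)·180 + (2)·113
67 = 1 × 46 + 21  ⟹  21 = (2)·180 + (-3)·113
46 = 2 × 21 + 4  ⟹  4 = (-5)·180 + (8)·113
21 = 5 × 4 + 1  ⟹  1 = (27)·180 + (-43)·113
So (-43)·113 ≡ 1 (mod 180), i.e. 113^(-1) ≡ -43 ≡ 137 (mod 180).
Check: 113 × 137 = 15481 ≡ 1 (mod 180)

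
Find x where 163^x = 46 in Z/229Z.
226

Baby-step giant-step with step n = ⌈√229⌉ = 16.
Baby steps 163^j mod 229 (j:value) for j=0..15: 0:1, 1:163, 2:5, 3:128, 4:25, 5:182, 6:125, 7:223, 8:167, 9:199, 10:148, 11:79, 12:53, 13:166, 14:36, 15:143.
Giant-step multiplier: 163^(-16) ≡ 163^(228-16) = 163^212 ≡ 14 (mod 229).
Giant steps γ_i = 46·14^i mod 229: γ_0=46, γ_1=186, γ_2=85, γ_3=45, γ_4=172, γ_5=118, γ_6=49, γ_7=228, γ_8=215, γ_9=33, γ_10=4, γ_11=56, γ_12=97, γ_13=213, γ_14=5 (in table at j=2).
x = i·n + j = 14·16 + 2 = 226.
Check: 163^226 ≡ 46 (mod 229).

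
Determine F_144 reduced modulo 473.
157

Matrix identity: Q^n = [[F_(n+1), F_n], [F_n, F_(n-1)]] with Q = [[1,1],[1,0]].
n = 144 = 10010000₂. Square-and-multiply, entries mod 473:
Q^1 = [[1,1],[1,0]]
Q^2 = (Q^1)² = [[2,1],[1,1]]
Q^4 = (Q^2)² = [[5,3],[3,2]]
Q^9 = (Q^4)²·Q = [[55,34],[34,21]]
Q^18 = (Q^9)² = [[397,219],[219,178]]
Q^36 = (Q^18)² = [[288,107],[107,181]]
Q^72 = (Q^36)² = [[266,45],[45,221]]
Q^144 = (Q^72)² = [[412,157],[157,255]]
F_144 mod 473 = Q^144[0][1] = 157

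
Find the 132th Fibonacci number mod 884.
876

Matrix identity: Q^n = [[F_(n+1), F_n], [F_n, F_(n-1)]] with Q = [[1,1],[1,0]].
n = 132 = 10000100₂. Square-and-multiply, entries mod 884:
Q^1 = [[1,1],[1,0]]
Q^2 = (Q^1)² = [[2,1],[1,1]]
Q^4 = (Q^2)² = [[5,3],[3,2]]
Q^8 = (Q^4)² = [[34,21],[21,13]]
Q^16 = (Q^8)² = [[713,103],[103,610]]
Q^33 = (Q^16)²·Q = [[203,70],[70,133]]
Q^66 = (Q^33)² = [[141,536],[536,489]]
Q^132 = (Q^66)² = [[429,876],[876,437]]
F_132 mod 884 = Q^132[0][1] = 876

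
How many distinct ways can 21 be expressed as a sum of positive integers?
792

p(n) counts ways to write n as a sum of positive integers (order ignored).
Euler's pentagonal recurrence: p(k) = p(k-1) + p(k-2) - p(k-5) - p(k-7) + p(k-12) + p(k-15) - ... (offsets j(3j∓1)/2, signs ++--, p(0)=1, p(<0)=0).
DP table for k = 0..20: p(0)=1, p(1)=1, p(2)=2, p(3)=3, p(4)=5, p(5)=7, p(6)=11, p(7)=15, p(8)=22, p(9)=30, p(10)=42, p(11)=56, p(12)=77, p(13)=101, p(14)=135, p(15)=176, p(16)=231, p(17)=297, p(18)=385, p(19)=490, p(20)=627.
Final step: p(21) = p(20) + p(19) - p(16) - p(14) + p(9) + p(6)
= 627 + 490 - 231 - 135 + 30 + 11
= 792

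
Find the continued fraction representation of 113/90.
[1; 3, 1, 10, 2]

Euclidean algorithm steps:
113 = 1 × 90 + 23
90 = 3 × 23 + 21
23 = 1 × 21 + 2
21 = 10 × 2 + 1
2 = 2 × 1 + 0
Continued fraction: [1; 3, 1, 10, 2]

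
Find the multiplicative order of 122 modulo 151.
50

151 is prime, so ord(122) divides φ(151) = 150.
Divisors of 150: 1, 2, 3, 5, 6, 10, 15, 25, 30, 50, 75, 150.
Repeated squaring: 122^1 ≡ 122, 122^2 ≡ 86, 122^4 ≡ 148, 122^8 ≡ 9, 122^16 ≡ 81, 122^32 ≡ 68, 122^64 ≡ 94, 122^128 ≡ 78 (mod 151).
Test 122^d mod 151 for each divisor d in increasing order:
122^1 ≡ 122
122^2 ≡ 86
122^3 = 122^2·122^1 ≡ 73
122^5 = 122^4·122^1 ≡ 87
122^6 = 122^4·122^2 ≡ 44
122^10 = 122^8·122^2 ≡ 19
122^15 = 122^8·122^4·122^2·122^1 ≡ 143
122^25 = 122^16·122^8·122^1 ≡ 150
122^30 = 122^16·122^8·122^4·122^2 ≡ 64
122^50 = 122^32·122^16·122^2 ≡ 1  ← first divisor giving 1
The order is 50.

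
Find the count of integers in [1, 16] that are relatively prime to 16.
8

16 = 2^4
φ(n) = n × ∏(1 - 1/p) for each prime p dividing n
φ(16) = 16 × (1 - 1/2) = 8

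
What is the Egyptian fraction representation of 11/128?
1/12 + 1/384

Greedy algorithm:
11/128: ceiling(128/11) = 12, use 1/12
1/384: ceiling(384/1) = 384, use 1/384
Result: 11/128 = 1/12 + 1/384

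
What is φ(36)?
12

36 = 2^2 × 3^2
φ(n) = n × ∏(1 - 1/p) for each prime p dividing n
φ(36) = 36 × (1 - 1/2) × (1 - 1/3) = 12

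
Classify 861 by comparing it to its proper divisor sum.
deficient

Proper divisors of 861: sum = 1 + 3 + 7 + 21 + 41 + 123 + 287 = 483
Since 483 < 861, 861 is deficient.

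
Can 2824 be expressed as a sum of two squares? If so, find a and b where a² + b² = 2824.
18² + 50² (a=18, b=50)

Factorization: 2824 = 2^3 × 353
By Fermat: n is sum of two squares iff every prime p ≡ 3 (mod 4) appears to even power.
All primes ≡ 3 (mod 4) appear to even power.
Search a = 0, 1, 2, … for 2824 - a² a perfect square: first hit at a = 18: 2824 - 324 = 2500 = 50².
2824 = 18² + 50² = 324 + 2500 ✓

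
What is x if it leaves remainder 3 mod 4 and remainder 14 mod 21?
35

Using Chinese Remainder Theorem:
M = 4 × 21 = 84
M1 = 21, M2 = 4
y1 = 21^(-1) mod 4 = 1
y2 = 4^(-1) mod 21 = 16
x = (3×21×1 + 14×4×16) mod 84 = 35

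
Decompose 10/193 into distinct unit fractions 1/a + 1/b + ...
1/20 + 1/552 + 1/532680

Greedy algorithm:
10/193: ceiling(193/10) = 20, use 1/20
7/3860: ceiling(3860/7) = 552, use 1/552
1/532680: ceiling(532680/1) = 532680, use 1/532680
Result: 10/193 = 1/20 + 1/552 + 1/532680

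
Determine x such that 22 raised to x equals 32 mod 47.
22

Baby-step giant-step with step n = ⌈√47⌉ = 7.
Baby steps 22^j mod 47 (j:value) for j=0..6: 0:1, 1:22, 2:14, 3:26, 4:8, 5:35, 6:18.
Giant-step multiplier: 22^(-7) ≡ 22^(46-7) = 22^39 ≡ 40 (mod 47).
Giant steps γ_i = 32·40^i mod 47: γ_0=32, γ_1=11, γ_2=17, γ_3=22 (in table at j=1).
x = i·n + j = 3·7 + 1 = 22.
Check: 22^22 ≡ 32 (mod 47).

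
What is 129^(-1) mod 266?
33

gcd(129, 266) = 1, so the inverse exists.
Extended Euclidean algorithm on (266, 129):
266 = 2 × 129 + 8  ⟹  8 = (1)·266 + (-2)·129
129 = 16 × 8 + 1  ⟹  1 = (-16)·266 + (33)·129
So (33)·129 ≡ 1 (mod 266), i.e. 129^(-1) ≡ 33 (mod 266).
Check: 129 × 33 = 4257 ≡ 1 (mod 266)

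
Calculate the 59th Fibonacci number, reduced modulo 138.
89

Matrix identity: Q^n = [[F_(n+1), F_n], [F_n, F_(n-1)]] with Q = [[1,1],[1,0]].
n = 59 = 111011₂. Square-and-multiply, entries mod 138:
Q^1 = [[1,1],[1,0]]
Q^3 = (Q^1)²·Q = [[3,2],[2,1]]
Q^7 = (Q^3)²·Q = [[21,13],[13,8]]
Q^14 = (Q^7)² = [[58,101],[101,95]]
Q^29 = (Q^14)²·Q = [[38,41],[41,135]]
Q^59 = (Q^29)²·Q = [[6,89],[89,55]]
F_59 mod 138 = Q^59[0][1] = 89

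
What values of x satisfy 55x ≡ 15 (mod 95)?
x ≡ 2 (mod 19)

gcd(55, 95) = 5, which divides 15, so solutions exist.
Divide through by 5: 11x ≡ 3 (mod 19).
Find 11^(-1) mod 19 by the extended Euclidean algorithm:
19 = 1 × 11 + 8  ⟹  8 = (1)·19 + (-1)·11
11 = 1 × 8 + 3  ⟹  3 = (-1)·19 + (2)·11
8 = 2 × 3 + 2  ⟹  2 = (3)·19 + (-5)·11
3 = 1 × 2 + 1  ⟹  1 = (-4)·19 + (7)·11
So (7)·11 ≡ 1 (mod 19), i.e. 11^(-1) ≡ 7 (mod 19).
x ≡ 7 × 3 = 21 ≡ 2 (mod 19).
Check: 55 × 2 = 110 ≡ 15 (mod 95).
x ≡ 2 (mod 19), giving 5 solutions mod 95.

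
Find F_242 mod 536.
33

Matrix identity: Q^n = [[F_(n+1), F_n], [F_n, F_(n-1)]] with Q = [[1,1],[1,0]].
n = 242 = 11110010₂. Square-and-multiply, entries mod 536:
Q^1 = [[1,1],[1,0]]
Q^3 = (Q^1)²·Q = [[3,2],[2,1]]
Q^7 = (Q^3)²·Q = [[21,13],[13,8]]
Q^15 = (Q^7)²·Q = [[451,74],[74,377]]
Q^30 = (Q^15)² = [[373,168],[168,205]]
Q^60 = (Q^30)² = [[121,88],[88,33]]
Q^121 = (Q^60)²·Q = [[25,409],[409,152]]
Q^242 = (Q^121)² = [[138,33],[33,105]]
F_242 mod 536 = Q^242[0][1] = 33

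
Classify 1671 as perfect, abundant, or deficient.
deficient

Proper divisors of 1671: sum = 1 + 3 + 557 = 561
Since 561 < 1671, 1671 is deficient.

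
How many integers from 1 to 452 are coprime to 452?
224

452 = 2^2 × 113
φ(n) = n × ∏(1 - 1/p) for each prime p dividing n
φ(452) = 452 × (1 - 1/2) × (1 - 1/113) = 224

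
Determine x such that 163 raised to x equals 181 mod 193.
136

Baby-step giant-step with step n = ⌈√193⌉ = 14.
Baby steps 163^j mod 193 (j:value) for j=0..13: 0:1, 1:163, 2:128, 3:20, 4:172, 5:51, 6:14, 7:159, 8:55, 9:87, 10:92, 11:135, 12:3, 13:103.
Giant-step multiplier: 163^(-14) ≡ 163^(192-14) = 163^178 ≡ 96 (mod 193).
Giant steps γ_i = 181·96^i mod 193: γ_0=181, γ_1=6, γ_2=190, γ_3=98, γ_4=144, γ_5=121, γ_6=36, γ_7=175, γ_8=9, γ_9=92 (in table at j=10).
x = i·n + j = 9·14 + 10 = 136.
Check: 163^136 ≡ 181 (mod 193).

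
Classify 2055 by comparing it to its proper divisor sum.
deficient

Proper divisors of 2055: sum = 1 + 3 + 5 + 15 + 137 + 411 + 685 = 1257
Since 1257 < 2055, 2055 is deficient.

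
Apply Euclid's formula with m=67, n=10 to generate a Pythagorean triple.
(4389, 1340, 4589)

Euclid's formula: a = m² - n², b = 2mn, c = m² + n²
m = 67, n = 10
a = 67² - 10² = 4489 - 100 = 4389
b = 2 × 67 × 10 = 1340
c = 67² + 10² = 4489 + 100 = 4589
Verification: 4389² + 1340² = 19263321 + 1795600 = 21058921 = 4589² ✓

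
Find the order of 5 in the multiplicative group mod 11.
5

11 is prime, so ord(5) divides φ(11) = 10.
Divisors of 10: 1, 2, 5, 10.
Repeated squaring: 5^1 ≡ 5, 5^2 ≡ 3, 5^4 ≡ 9, 5^8 ≡ 4 (mod 11).
Test 5^d mod 11 for each divisor d in increasing order:
5^1 ≡ 5
5^2 ≡ 3
5^5 = 5^4·5^1 ≡ 1  ← first divisor giving 1
The order is 5.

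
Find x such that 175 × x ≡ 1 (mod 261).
88

gcd(175, 261) = 1, so the inverse exists.
Extended Euclidean algorithm on (261, 175):
261 = 1 × 175 + 86  ⟹  86 = (1)·261 + (-1)·175
175 = 2 × 86 + 3  ⟹  3 = (-2)·261 + (3)·175
86 = 28 × 3 + 2  ⟹  2 = (57)·261 + (-85)·175
3 = 1 × 2 + 1  ⟹  1 = (-59)·261 + (88)·175
So (88)·175 ≡ 1 (mod 261), i.e. 175^(-1) ≡ 88 (mod 261).
Check: 175 × 88 = 15400 ≡ 1 (mod 261)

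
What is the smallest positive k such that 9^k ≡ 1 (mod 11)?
5

11 is prime, so ord(9) divides φ(11) = 10.
Divisors of 10: 1, 2, 5, 10.
Repeated squaring: 9^1 ≡ 9, 9^2 ≡ 4, 9^4 ≡ 5, 9^8 ≡ 3 (mod 11).
Test 9^d mod 11 for each divisor d in increasing order:
9^1 ≡ 9
9^2 ≡ 4
9^5 = 9^4·9^1 ≡ 1  ← first divisor giving 1
The order is 5.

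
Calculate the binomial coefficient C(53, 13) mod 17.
0

Using Lucas' theorem:
Write n=53 and k=13 in base 17:
n in base 17: [3, 2]
k in base 17: [0, 13]
C(53,13) mod 17 = ∏ C(n_i, k_i) mod 17
Digit binomials (mod 17): C(3,0) = 1; C(2,13) = 0 (k_i > n_i)
Product: 1 × 0 = 0 ≡ 0 (mod 17)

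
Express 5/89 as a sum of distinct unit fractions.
1/18 + 1/1602

Greedy algorithm:
5/89: ceiling(89/5) = 18, use 1/18
1/1602: ceiling(1602/1) = 1602, use 1/1602
Result: 5/89 = 1/18 + 1/1602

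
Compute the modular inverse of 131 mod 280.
171

gcd(131, 280) = 1, so the inverse exists.
Extended Euclidean algorithm on (280, 131):
280 = 2 × 131 + 18  ⟹  18 = (1)·280 + (-2)·131
131 = 7 × 18 + 5  ⟹  5 = (-7)·280 + (15)·131
18 = 3 × 5 + 3  ⟹  3 = (22)·280 + (-47)·131
5 = 1 × 3 + 2  ⟹  2 = (-29)·280 + (62)·131
3 = 1 × 2 + 1  ⟹  1 = (51)·280 + (-109)·131
So (-109)·131 ≡ 1 (mod 280), i.e. 131^(-1) ≡ -109 ≡ 171 (mod 280).
Check: 131 × 171 = 22401 ≡ 1 (mod 280)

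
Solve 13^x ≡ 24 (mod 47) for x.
36

Baby-step giant-step with step n = ⌈√47⌉ = 7.
Baby steps 13^j mod 47 (j:value) for j=0..6: 0:1, 1:13, 2:28, 3:35, 4:32, 5:40, 6:3.
Giant-step multiplier: 13^(-7) ≡ 13^(46-7) = 13^39 ≡ 41 (mod 47).
Giant steps γ_i = 24·41^i mod 47: γ_0=24, γ_1=44, γ_2=18, γ_3=33, γ_4=37, γ_5=13 (in table at j=1).
x = i·n + j = 5·7 + 1 = 36.
Check: 13^36 ≡ 24 (mod 47).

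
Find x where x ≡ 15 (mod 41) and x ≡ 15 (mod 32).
15

Using Chinese Remainder Theorem:
M = 41 × 32 = 1312
M1 = 32, M2 = 41
y1 = 32^(-1) mod 41 = 9
y2 = 41^(-1) mod 32 = 25
x = (15×32×9 + 15×41×25) mod 1312 = 15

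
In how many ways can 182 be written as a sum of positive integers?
819876908323

p(n) counts ways to write n as a sum of positive integers (order ignored).
Euler's pentagonal recurrence: p(k) = p(k-1) + p(k-2) - p(k-5) - p(k-7) + p(k-12) + p(k-15) - ... (offsets j(3j∓1)/2, signs ++--, p(0)=1, p(<0)=0).
DP table for k = 0..181: p(0)=1, p(1)=1, p(2)=2, p(3)=3, p(4)=5, p(5)=7, p(6)=11, p(7)=15, p(8)=22, p(9)=30, p(10)=42, p(11)=56, p(12)=77, p(13)=101, p(14)=135, p(15)=176, p(16)=231, p(17)=297, p(18)=385, p(19)=490, p(20)=627, p(21)=792, p(22)=1002, p(23)=1255, p(24)=1575, p(25)=1958, p(26)=2436, p(27)=3010, p(28)=3718, p(29)=4565, p(30)=5604, p(31)=6842, p(32)=8349, p(33)=10143, p(34)=12310, p(35)=14883, p(36)=17977, p(37)=21637, p(38)=26015, p(39)=31185, p(40)=37338, p(41)=44583, p(42)=53174, p(43)=63261, p(44)=75175, p(45)=89134, p(46)=105558, p(47)=124754, p(48)=147273, p(49)=173525, p(50)=204226, p(51)=239943, p(52)=281589, p(53)=329931, p(54)=386155, p(55)=451276, p(56)=526823, p(57)=614154, p(58)=715220, p(59)=831820, p(60)=966467, p(61)=1121505, p(62)=1300156, p(63)=1505499, p(64)=1741630, p(65)=2012558, p(66)=2323520, p(67)=2679689, p(68)=3087735, p(69)=3554345, p(70)=4087968, p(71)=4697205, p(72)=5392783, p(73)=6185689, p(74)=7089500, p(75)=8118264, p(76)=9289091, p(77)=10619863, p(78)=12132164, p(79)=13848650, p(80)=15796476, p(81)=18004327, p(82)=20506255, p(83)=23338469, p(84)=26543660, p(85)=30167357, p(86)=34262962, p(87)=38887673, p(88)=44108109, p(89)=49995925, p(90)=56634173, p(91)=64112359, p(92)=72533807, p(93)=82010177, p(94)=92669720, p(95)=104651419, p(96)=118114304, p(97)=133230930, p(98)=150198136, p(99)=169229875, p(100)=190569292, p(101)=214481126, p(102)=241265379, p(103)=271248950, p(104)=304801365, p(105)=342325709, p(106)=384276336, p(107)=431149389, p(108)=483502844, p(109)=541946240, p(110)=607163746, p(111)=679903203, p(112)=761002156, p(113)=851376628, p(114)=952050665, p(115)=1064144451, p(116)=1188908248, p(117)=1327710076, p(118)=1482074143, p(119)=1653668665, p(120)=1844349560, p(121)=2056148051, p(122)=2291320912, p(123)=2552338241, p(124)=2841940500, p(125)=3163127352, p(126)=3519222692, p(127)=3913864295, p(128)=4351078600, p(129)=4835271870, p(130)=5371315400, p(131)=5964539504, p(132)=6620830889, p(133)=7346629512, p(134)=8149040695, p(135)=9035836076, p(136)=10015581680, p(137)=11097645016, p(138)=12292341831, p(139)=13610949895, p(140)=15065878135, p(141)=16670689208, p(142)=18440293320, p(143)=20390982757, p(144)=22540654445, p(145)=24908858009, p(146)=27517052599, p(147)=30388671978, p(148)=33549419497, p(149)=37027355200, p(150)=40853235313, p(151)=45060624582, p(152)=49686288421, p(153)=54770336324, p(154)=60356673280, p(155)=66493182097, p(156)=73232243759, p(157)=80630964769, p(158)=88751778802, p(159)=97662728555, p(160)=107438159466, p(161)=118159068427, p(162)=129913904637, p(163)=142798995930, p(164)=156919475295, p(165)=172389800255, p(166)=189334822579, p(167)=207890420102, p(168)=228204732751, p(169)=250438925115, p(170)=274768617130, p(171)=301384802048, p(172)=330495499613, p(173)=362326859895, p(174)=397125074750, p(175)=435157697830, p(176)=476715857290, p(177)=522115831195, p(178)=571701605655, p(179)=625846753120, p(180)=684957390936, p(181)=749474411781.
Final step: p(182) = p(181) + p(180) - p(177) - p(175) + p(170) + p(167) - p(160) - p(156) + p(147) + p(142) - p(131) - p(125) + p(112) + p(105) - p(90) - p(82) + p(65) + p(56) - p(37) - p(27) + p(6)
= 749474411781 + 684957390936 - 522115831195 - 435157697830 + 274768617130 + 207890420102 - 107438159466 - 73232243759 + 30388671978 + 18440293320 - 5964539504 - 3163127352 + 761002156 + 342325709 - 56634173 - 20506255 + 2012558 + 526823 - 21637 - 3010 + 11
= 819876908323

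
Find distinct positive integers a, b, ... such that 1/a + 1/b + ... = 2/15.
1/8 + 1/120

Greedy algorithm:
2/15: ceiling(15/2) = 8, use 1/8
1/120: ceiling(120/1) = 120, use 1/120
Result: 2/15 = 1/8 + 1/120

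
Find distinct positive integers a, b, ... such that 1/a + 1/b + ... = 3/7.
1/3 + 1/11 + 1/231

Greedy algorithm:
3/7: ceiling(7/3) = 3, use 1/3
2/21: ceiling(21/2) = 11, use 1/11
1/231: ceiling(231/1) = 231, use 1/231
Result: 3/7 = 1/3 + 1/11 + 1/231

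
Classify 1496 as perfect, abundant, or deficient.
abundant

Proper divisors of 1496: sum = 1 + 2 + 4 + 8 + 11 + 17 + 22 + 34 + 44 + 68 + 88 + 136 + 187 + 374 + 748 = 1744
Since 1744 > 1496, 1496 is abundant.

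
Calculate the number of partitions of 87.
38887673

p(n) counts ways to write n as a sum of positive integers (order ignored).
Euler's pentagonal recurrence: p(k) = p(k-1) + p(k-2) - p(k-5) - p(k-7) + p(k-12) + p(k-15) - ... (offsets j(3j∓1)/2, signs ++--, p(0)=1, p(<0)=0).
DP table for k = 0..86: p(0)=1, p(1)=1, p(2)=2, p(3)=3, p(4)=5, p(5)=7, p(6)=11, p(7)=15, p(8)=22, p(9)=30, p(10)=42, p(11)=56, p(12)=77, p(13)=101, p(14)=135, p(15)=176, p(16)=231, p(17)=297, p(18)=385, p(19)=490, p(20)=627, p(21)=792, p(22)=1002, p(23)=1255, p(24)=1575, p(25)=1958, p(26)=2436, p(27)=3010, p(28)=3718, p(29)=4565, p(30)=5604, p(31)=6842, p(32)=8349, p(33)=10143, p(34)=12310, p(35)=14883, p(36)=17977, p(37)=21637, p(38)=26015, p(39)=31185, p(40)=37338, p(41)=44583, p(42)=53174, p(43)=63261, p(44)=75175, p(45)=89134, p(46)=105558, p(47)=124754, p(48)=147273, p(49)=173525, p(50)=204226, p(51)=239943, p(52)=281589, p(53)=329931, p(54)=386155, p(55)=451276, p(56)=526823, p(57)=614154, p(58)=715220, p(59)=831820, p(60)=966467, p(61)=1121505, p(62)=1300156, p(63)=1505499, p(64)=1741630, p(65)=2012558, p(66)=2323520, p(67)=2679689, p(68)=3087735, p(69)=3554345, p(70)=4087968, p(71)=4697205, p(72)=5392783, p(73)=6185689, p(74)=7089500, p(75)=8118264, p(76)=9289091, p(77)=10619863, p(78)=12132164, p(79)=13848650, p(80)=15796476, p(81)=18004327, p(82)=20506255, p(83)=23338469, p(84)=26543660, p(85)=30167357, p(86)=34262962.
Final step: p(87) = p(86) + p(85) - p(82) - p(80) + p(75) + p(72) - p(65) - p(61) + p(52) + p(47) - p(36) - p(30) + p(17) + p(10)
= 34262962 + 30167357 - 20506255 - 15796476 + 8118264 + 5392783 - 2012558 - 1121505 + 281589 + 124754 - 17977 - 5604 + 297 + 42
= 38887673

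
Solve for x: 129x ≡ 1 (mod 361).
14

gcd(129, 361) = 1, so the inverse exists.
Extended Euclidean algorithm on (361, 129):
361 = 2 × 129 + 103  ⟹  103 = (1)·361 + (-2)·129
129 = 1 × 103 + 26  ⟹  26 = (-1)·361 + (3)·129
103 = 3 × 26 + 25  ⟹  25 = (4)·361 + (-11)·129
26 = 1 × 25 + 1  ⟹  1 = (-5)·361 + (14)·129
So (14)·129 ≡ 1 (mod 361), i.e. 129^(-1) ≡ 14 (mod 361).
Check: 129 × 14 = 1806 ≡ 1 (mod 361)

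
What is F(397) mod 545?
397

Matrix identity: Q^n = [[F_(n+1), F_n], [F_n, F_(n-1)]] with Q = [[1,1],[1,0]].
n = 397 = 110001101₂. Square-and-multiply, entries mod 545:
Q^1 = [[1,1],[1,0]]
Q^3 = (Q^1)²·Q = [[3,2],[2,1]]
Q^6 = (Q^3)² = [[13,8],[8,5]]
Q^12 = (Q^6)² = [[233,144],[144,89]]
Q^24 = (Q^12)² = [[360,43],[43,317]]
Q^49 = (Q^24)²·Q = [[330,104],[104,226]]
Q^99 = (Q^49)²·Q = [[415,361],[361,54]]
Q^198 = (Q^99)² = [[71,359],[359,257]]
Q^397 = (Q^198)²·Q = [[429,397],[397,32]]
F_397 mod 545 = Q^397[0][1] = 397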